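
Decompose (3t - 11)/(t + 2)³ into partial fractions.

(3t - 11) = α(t + 2)² + β(t + 2) + γ. At t = -2: γ = 3·(-2) - 11 = -17. Coefficients: α = 0, β = 3
Result: 3/(t + 2)² - 17/(t + 2)³


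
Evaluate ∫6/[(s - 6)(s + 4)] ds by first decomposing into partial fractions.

Decompose: 6/[(s - 6)(s + 4)] = (3/5)/(s - 6) - (3/5)/(s + 4). Integrate each term: (3/5) ln|(s - 6)| - (3/5) ln|(s + 4)| + C


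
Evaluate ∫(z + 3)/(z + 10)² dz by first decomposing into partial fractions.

Decompose: P = 1, Q = 1·(-10) + 3 = -7, so (z + 3)/(z + 10)² = 1/(z + 10) - 7/(z + 10)². Integrate: ∫ P/(z + 10) dz = ln|(z + 10)|; ∫ Q/(z + 10)² dz = 7/(z + 10). Sum: ln|(z + 10)| + 7/(z + 10) + C


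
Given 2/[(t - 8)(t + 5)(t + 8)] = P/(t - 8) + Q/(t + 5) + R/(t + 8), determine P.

Cover-up at t = 8: P = 2/[(8 + 5)(8 + 8)] = 2/[(13)(16)] = 2/208 = 1/104


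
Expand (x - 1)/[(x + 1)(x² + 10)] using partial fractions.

At x=-1: α = (1·(-1) - 1)/((-1)² + 10) = -2/11. β = -α = 2/11, γ = 1 - (-1)·α = 9/11
Result: (-2/11)/(x + 1) + ((2/11)x + 9/11)/(x² + 10)


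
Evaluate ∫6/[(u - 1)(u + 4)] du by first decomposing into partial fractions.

Decompose: 6/[(u - 1)(u + 4)] = (6/5)/(u - 1) - (6/5)/(u + 4). Integrate each term: (6/5) ln|(u - 1)| - (6/5) ln|(u + 4)| + C


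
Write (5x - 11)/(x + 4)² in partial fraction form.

(5x - 11) = P(x + 4) + Q. At x = -4: Q = 5·(-4) - 11 = -31. Coeff of x: P = 5
Result: 5/(x + 4) - 31/(x + 4)²


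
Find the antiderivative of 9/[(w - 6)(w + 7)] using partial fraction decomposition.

Decompose: 9/[(w - 6)(w + 7)] = (9/13)/(w - 6) - (9/13)/(w + 7). Integrate each term: (9/13) ln|(w - 6)| - (9/13) ln|(w + 7)| + C


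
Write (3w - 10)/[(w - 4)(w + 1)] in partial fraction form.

At w=4: P = (3·4 - 10)/(4 + 1) = 2/5. At w=-1: Q = (3·(-1) - 10)/(-1 - 4) = 13/5
Result: (2/5)/(w - 4) + (13/5)/(w + 1)


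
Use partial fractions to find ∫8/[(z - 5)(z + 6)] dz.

Decompose: 8/[(z - 5)(z + 6)] = (8/11)/(z - 5) - (8/11)/(z + 6). Integrate each term: (8/11) ln|(z - 5)| - (8/11) ln|(z + 6)| + C


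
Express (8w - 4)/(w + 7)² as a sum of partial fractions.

(8w - 4) = A(w + 7) + B. At w = -7: B = 8·(-7) - 4 = -60. Coeff of w: A = 8
Result: 8/(w + 7) - 60/(w + 7)²


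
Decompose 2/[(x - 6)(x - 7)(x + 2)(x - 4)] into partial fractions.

Using Heaviside cover-up: (-1/8)/(x - 6) + (2/27)/(x - 7) - (1/216)/(x + 2) + (1/18)/(x - 4)


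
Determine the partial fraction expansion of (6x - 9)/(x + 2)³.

(6x - 9) = α(x + 2)² + β(x + 2) + γ. At x = -2: γ = 6·(-2) - 9 = -21. Coefficients: α = 0, β = 6
Result: 6/(x + 2)² - 21/(x + 2)³


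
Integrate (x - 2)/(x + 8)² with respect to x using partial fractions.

Decompose: P = 1, Q = 1·(-8) - 2 = -10, so (x - 2)/(x + 8)² = 1/(x + 8) - 10/(x + 8)². Integrate: ∫ P/(x + 8) dx = ln|(x + 8)|; ∫ Q/(x + 8)² dx = 10/(x + 8). Sum: ln|(x + 8)| + 10/(x + 8) + C


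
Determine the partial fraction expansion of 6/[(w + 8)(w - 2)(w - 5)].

Using cover-up method: P = 3/65, Q = -1/5, R = 2/13
Result: (3/65)/(w + 8) - (1/5)/(w - 2) + (2/13)/(w - 5)


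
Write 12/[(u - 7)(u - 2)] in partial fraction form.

12/(u - 7)(u - 2) = P/(u - 7) + Q/(u - 2). P = 12/(7 - 2) = 12/5, Q = 12/(2 - 7) = -12/5
Result: (12/5)/(u - 7) - (12/5)/(u - 2)


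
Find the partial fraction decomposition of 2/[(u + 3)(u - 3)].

2/(u + 3)(u - 3) = A/(u + 3) + B/(u - 3). A = 2/(-3 - 3) = -1/3, B = 2/(3 + 3) = 1/3
Result: (-1/3)/(u + 3) + (1/3)/(u - 3)


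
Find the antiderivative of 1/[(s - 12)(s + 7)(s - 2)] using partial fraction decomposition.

Cover-up: A = 1/190, B = 1/171, C = -1/90. Decomposition: (1/190)/(s - 12) + (1/171)/(s + 7) - (1/90)/(s - 2). Integrate each term: (1/190) ln|(s - 12)| + (1/171) ln|(s + 7)| - (1/90) ln|(s - 2)| + C


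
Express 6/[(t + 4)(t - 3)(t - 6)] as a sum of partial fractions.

Using cover-up method: α = 3/35, β = -2/7, γ = 1/5
Result: (3/35)/(t + 4) - (2/7)/(t - 3) + (1/5)/(t - 6)


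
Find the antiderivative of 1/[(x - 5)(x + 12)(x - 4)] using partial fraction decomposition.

Cover-up: α = 1/17, β = 1/272, γ = -1/16. Decomposition: (1/17)/(x - 5) + (1/272)/(x + 12) - (1/16)/(x - 4). Integrate each term: (1/17) ln|(x - 5)| + (1/272) ln|(x + 12)| - (1/16) ln|(x - 4)| + C


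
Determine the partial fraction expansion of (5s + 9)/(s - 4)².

(5s + 9) = A(s - 4) + B. At s = 4: B = 5·4 + 9 = 29. Coeff of s: A = 5
Result: 5/(s - 4) + 29/(s - 4)²


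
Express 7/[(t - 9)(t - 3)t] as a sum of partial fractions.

Using cover-up method: P = 7/54, Q = -7/18, R = 7/27
Result: (7/54)/(t - 9) - (7/18)/(t - 3) + (7/27)/t


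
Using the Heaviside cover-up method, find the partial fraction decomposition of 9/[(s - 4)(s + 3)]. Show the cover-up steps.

Cover (s - 4): set s=4, get P = 9/(4 + 3) = 9/7. Cover (s + 3): set s=-3, get Q = 9/(-3 - 4) = -9/7.
Result: (9/7)/(s - 4) - (9/7)/(s + 3)


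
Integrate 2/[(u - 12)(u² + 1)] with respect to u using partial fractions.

Cover-up at u=12: P = 2/(12²+1) = 2/145. Coeff matching: Q = -2/145, R = -24/145. Decomposition: (2/145)/(u - 12) - ((2/145)u + 24/145)/(u² + 1). Integrate: linear → ln, quadratic → (1/2)ln + arctan: (2/145) ln|(u - 12)| - (1/145) ln(u² + 1) - (24/145) arctan(u) + C


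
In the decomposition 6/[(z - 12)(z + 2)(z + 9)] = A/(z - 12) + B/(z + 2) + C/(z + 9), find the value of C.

Cover-up at z = -9: C = 6/[(-9 - 12)(-9 + 2)] = 6/[(-21)(-7)] = 6/147 = 2/49


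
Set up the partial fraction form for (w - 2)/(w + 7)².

Repeated linear factor: A/(w + 7) + B/(w + 7)²


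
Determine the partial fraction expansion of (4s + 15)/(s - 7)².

(4s + 15) = α(s - 7) + β. At s = 7: β = 4·7 + 15 = 43. Coeff of s: α = 4
Result: 4/(s - 7) + 43/(s - 7)²


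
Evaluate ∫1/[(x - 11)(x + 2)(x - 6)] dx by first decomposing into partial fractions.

Cover-up: P = 1/65, Q = 1/104, R = -1/40. Decomposition: (1/65)/(x - 11) + (1/104)/(x + 2) - (1/40)/(x - 6). Integrate each term: (1/65) ln|(x - 11)| + (1/104) ln|(x + 2)| - (1/40) ln|(x - 6)| + C


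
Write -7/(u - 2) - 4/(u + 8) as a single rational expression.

Common denominator (u - 2)(u + 8). Numerator: -7(u + 8) - 4(u - 2) = (-7u - 56) - (4u - 8) = -11u - 48
Result: (-11u - 48)/[(u - 2)(u + 8)]


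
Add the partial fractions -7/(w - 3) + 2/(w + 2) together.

Common denominator (w - 3)(w + 2). Numerator: -7(w + 2) + 2(w - 3) = (-7w - 14) + (2w - 6) = -5w - 20
Result: (-5w - 20)/[(w - 3)(w + 2)]


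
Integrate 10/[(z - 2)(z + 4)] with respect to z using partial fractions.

Decompose: 10/[(z - 2)(z + 4)] = (5/3)/(z - 2) - (5/3)/(z + 4). Integrate each term: (5/3) ln|(z - 2)| - (5/3) ln|(z + 4)| + C


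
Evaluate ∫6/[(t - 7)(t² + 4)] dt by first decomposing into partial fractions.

Cover-up at t=7: A = 6/(7²+4) = 6/53. Coeff matching: B = -6/53, C = -42/53. Decomposition: (6/53)/(t - 7) - ((6/53)t + 42/53)/(t² + 4). Integrate: linear → ln, quadratic → (1/2)ln + arctan: (6/53) ln|(t - 7)| - (3/53) ln(t² + 4) - (21/53) arctan(t/2) + C


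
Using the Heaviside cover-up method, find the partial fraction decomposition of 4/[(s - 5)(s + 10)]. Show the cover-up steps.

Cover (s - 5): set s=5, get α = 4/(5 + 10) = 4/15. Cover (s + 10): set s=-10, get β = 4/(-10 - 5) = -4/15.
Result: (4/15)/(s - 5) - (4/15)/(s + 10)


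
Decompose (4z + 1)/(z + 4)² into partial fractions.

(4z + 1) = A(z + 4) + B. At z = -4: B = 4·(-4) + 1 = -15. Coeff of z: A = 4
Result: 4/(z + 4) - 15/(z + 4)²


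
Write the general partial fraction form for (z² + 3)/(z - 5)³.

Repeated linear factor (power 3): P/(z - 5) + Q/(z - 5)² + R/(z - 5)³


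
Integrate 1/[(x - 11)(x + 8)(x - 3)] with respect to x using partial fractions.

Cover-up: A = 1/152, B = 1/209, C = -1/88. Decomposition: (1/152)/(x - 11) + (1/209)/(x + 8) - (1/88)/(x - 3). Integrate each term: (1/152) ln|(x - 11)| + (1/209) ln|(x + 8)| - (1/88) ln|(x - 3)| + C


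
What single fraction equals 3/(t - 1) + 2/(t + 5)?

Common denominator (t - 1)(t + 5). Numerator: 3(t + 5) + 2(t - 1) = (3t + 15) + (2t - 2) = 5t + 13
Result: (5t + 13)/[(t - 1)(t + 5)]


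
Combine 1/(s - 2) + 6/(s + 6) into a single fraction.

Common denominator (s - 2)(s + 6). Numerator: 1(s + 6) + 6(s - 2) = (s + 6) + (6s - 12) = 7s - 6
Result: (7s - 6)/[(s - 2)(s + 6)]


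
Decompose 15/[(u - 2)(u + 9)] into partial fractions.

15/(u - 2)(u + 9) = α/(u - 2) + β/(u + 9). α = 15/(2 + 9) = 15/11, β = 15/(-9 - 2) = -15/11
Result: (15/11)/(u - 2) - (15/11)/(u + 9)


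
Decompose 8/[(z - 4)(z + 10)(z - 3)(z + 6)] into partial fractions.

Using Heaviside cover-up: (2/35)/(z - 4) - (1/91)/(z + 10) - (8/117)/(z - 3) + (1/45)/(z + 6)


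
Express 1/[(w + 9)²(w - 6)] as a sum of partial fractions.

Cover-up at w=6: C = 1/(6 + 9)² = 1/225. Cover-up at w=-9: B = 1/(-9 - 6) = -1/15. Comparing w² coeff: A = -C = -1/225
Result: (-1/225)/(w + 9) - (1/15)/(w + 9)² + (1/225)/(w - 6)


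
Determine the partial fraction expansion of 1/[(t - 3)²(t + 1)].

Cover-up at t=-1: γ = 1/(-1 - 3)² = 1/16. Cover-up at t=3: β = 1/(3 + 1) = 1/4. Comparing t² coeff: α = -γ = -1/16
Result: (-1/16)/(t - 3) + (1/4)/(t - 3)² + (1/16)/(t + 1)


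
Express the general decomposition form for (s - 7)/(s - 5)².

Repeated linear factor: A/(s - 5) + B/(s - 5)²


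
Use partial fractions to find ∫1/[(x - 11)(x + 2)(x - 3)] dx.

Cover-up: A = 1/104, B = 1/65, C = -1/40. Decomposition: (1/104)/(x - 11) + (1/65)/(x + 2) - (1/40)/(x - 3). Integrate each term: (1/104) ln|(x - 11)| + (1/65) ln|(x + 2)| - (1/40) ln|(x - 3)| + C


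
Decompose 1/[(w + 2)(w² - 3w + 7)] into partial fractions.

Cover-up at w = -2: A = 1/((-2)² - 3·(-2) + 7) = 1/17. Then B = -A = -1/17, C = -A·(-3 - 2) = 5/17
Result: (1/17)/(w + 2) - ((1/17)w - 5/17)/(w² - 3w + 7)


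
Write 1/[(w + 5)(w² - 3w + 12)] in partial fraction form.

Cover-up at w = -5: P = 1/((-5)² - 3·(-5) + 12) = 1/52. Then Q = -P = -1/52, R = -P·(-3 - 5) = 2/13
Result: (1/52)/(w + 5) - ((1/52)w - 2/13)/(w² - 3w + 12)


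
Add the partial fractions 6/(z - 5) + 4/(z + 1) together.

Common denominator (z - 5)(z + 1). Numerator: 6(z + 1) + 4(z - 5) = (6z + 6) + (4z - 20) = 10z - 14
Result: (10z - 14)/[(z - 5)(z + 1)]


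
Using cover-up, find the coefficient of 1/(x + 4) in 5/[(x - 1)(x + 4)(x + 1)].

Cover (x + 4), set x=-4: 5/[(-4 - 1)(-4 + 1)] = 1/3


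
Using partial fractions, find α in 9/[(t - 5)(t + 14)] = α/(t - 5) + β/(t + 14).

Cover-up at t = 5: α = 9/(5 + 14) = 9/19


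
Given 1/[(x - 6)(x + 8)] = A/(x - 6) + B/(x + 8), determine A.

Cover-up at x = 6: A = 1/(6 + 8) = 1/14


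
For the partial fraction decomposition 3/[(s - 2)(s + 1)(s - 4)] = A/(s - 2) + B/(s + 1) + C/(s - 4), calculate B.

Cover-up at s = -1: B = 3/[(-1 - 2)(-1 - 4)] = 3/[(-3)(-5)] = 3/15 = 1/5


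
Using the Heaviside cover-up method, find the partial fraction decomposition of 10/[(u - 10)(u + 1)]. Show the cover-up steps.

Cover (u - 10): set u=10, get α = 10/(10 + 1) = 10/11. Cover (u + 1): set u=-1, get β = 10/(-1 - 10) = -10/11.
Result: (10/11)/(u - 10) - (10/11)/(u + 1)


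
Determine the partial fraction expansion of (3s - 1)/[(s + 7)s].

At s=-7: P = (3·(-7) - 1)/(-7 - 0) = 22/7. At s=0: Q = (3·0 - 1)/(0 + 7) = -1/7
Result: (22/7)/(s + 7) - (1/7)/s


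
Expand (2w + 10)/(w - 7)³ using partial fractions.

(2w + 10) = P(w - 7)² + Q(w - 7) + R. At w = 7: R = 2·7 + 10 = 24. Coefficients: P = 0, Q = 2
Result: 2/(w - 7)² + 24/(w - 7)³


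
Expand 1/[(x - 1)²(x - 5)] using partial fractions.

Cover-up at x=5: R = 1/(5 - 1)² = 1/16. Cover-up at x=1: Q = 1/(1 - 5) = -1/4. Comparing x² coeff: P = -R = -1/16
Result: (-1/16)/(x - 1) - (1/4)/(x - 1)² + (1/16)/(x - 5)


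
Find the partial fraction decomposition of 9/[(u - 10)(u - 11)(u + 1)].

Using cover-up method: α = -9/11, β = 3/4, γ = 3/44
Result: (-9/11)/(u - 10) + (3/4)/(u - 11) + (3/44)/(u + 1)


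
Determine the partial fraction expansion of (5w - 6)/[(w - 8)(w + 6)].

At w=8: P = (5·8 - 6)/(8 + 6) = 17/7. At w=-6: Q = (5·(-6) - 6)/(-6 - 8) = 18/7
Result: (17/7)/(w - 8) + (18/7)/(w + 6)


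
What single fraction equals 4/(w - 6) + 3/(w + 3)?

Common denominator (w - 6)(w + 3). Numerator: 4(w + 3) + 3(w - 6) = (4w + 12) + (3w - 18) = 7w - 6
Result: (7w - 6)/[(w - 6)(w + 3)]


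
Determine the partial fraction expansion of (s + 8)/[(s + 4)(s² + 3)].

At s=-4: P = (1·(-4) + 8)/((-4)² + 3) = 4/19. Q = -P = -4/19, R = 1 - (-4)·P = 35/19
Result: (4/19)/(s + 4) - ((4/19)s - 35/19)/(s² + 3)


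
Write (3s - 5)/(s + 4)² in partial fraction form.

(3s - 5) = P(s + 4) + Q. At s = -4: Q = 3·(-4) - 5 = -17. Coeff of s: P = 3
Result: 3/(s + 4) - 17/(s + 4)²


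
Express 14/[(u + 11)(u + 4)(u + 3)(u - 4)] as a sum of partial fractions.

Using Heaviside cover-up: (-1/60)/(u + 11) + (1/4)/(u + 4) - (1/4)/(u + 3) + (1/60)/(u - 4)


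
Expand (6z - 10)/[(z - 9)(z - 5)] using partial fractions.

At z=9: P = (6·9 - 10)/(9 - 5) = 11. At z=5: Q = (6·5 - 10)/(5 - 9) = -5
Result: 11/(z - 9) - 5/(z - 5)


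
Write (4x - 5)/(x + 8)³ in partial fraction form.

(4x - 5) = P(x + 8)² + Q(x + 8) + R. At x = -8: R = 4·(-8) - 5 = -37. Coefficients: P = 0, Q = 4
Result: 4/(x + 8)² - 37/(x + 8)³


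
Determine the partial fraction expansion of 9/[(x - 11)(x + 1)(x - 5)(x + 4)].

Using Heaviside cover-up: (1/120)/(x - 11) + (1/24)/(x + 1) - (1/36)/(x - 5) - (1/45)/(x + 4)


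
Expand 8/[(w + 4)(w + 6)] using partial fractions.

8/(w + 4)(w + 6) = α/(w + 4) + β/(w + 6). α = 8/(-4 + 6) = 4, β = 8/(-6 + 4) = -4
Result: 4/(w + 4) - 4/(w + 6)


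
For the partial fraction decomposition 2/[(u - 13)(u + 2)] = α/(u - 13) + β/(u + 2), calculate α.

Cover-up at u = 13: α = 2/(13 + 2) = 2/15


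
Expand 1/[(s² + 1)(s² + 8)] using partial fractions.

Coefficient matching gives A = C = 0, B = 1/(8-1) = 1/7, D = -B = -1/7
Result: (1/7)/(s² + 1) - (1/7)/(s² + 8)


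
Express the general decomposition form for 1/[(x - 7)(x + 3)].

Distinct linear factors: A/(x - 7) + B/(x + 3)


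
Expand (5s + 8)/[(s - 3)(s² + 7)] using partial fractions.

At s=3: α = (5·3 + 8)/(3² + 7) = 23/16. β = -α = -23/16, γ = 5 - 3·α = 11/16
Result: (23/16)/(s - 3) - ((23/16)s - 11/16)/(s² + 7)


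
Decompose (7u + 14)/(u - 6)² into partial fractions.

(7u + 14) = α(u - 6) + β. At u = 6: β = 7·6 + 14 = 56. Coeff of u: α = 7
Result: 7/(u - 6) + 56/(u - 6)²


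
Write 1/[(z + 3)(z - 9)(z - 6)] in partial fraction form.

Using cover-up method: α = 1/108, β = 1/36, γ = -1/27
Result: (1/108)/(z + 3) + (1/36)/(z - 9) - (1/27)/(z - 6)


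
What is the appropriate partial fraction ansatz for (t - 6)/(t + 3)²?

Repeated linear factor: α/(t + 3) + β/(t + 3)²


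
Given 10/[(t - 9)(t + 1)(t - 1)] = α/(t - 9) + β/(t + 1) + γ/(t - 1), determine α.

Cover-up at t = 9: α = 10/[(9 + 1)(9 - 1)] = 10/[(10)(8)] = 10/80 = 1/8


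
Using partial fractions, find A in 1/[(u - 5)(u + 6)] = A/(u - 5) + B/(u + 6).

Cover-up at u = 5: A = 1/(5 + 6) = 1/11


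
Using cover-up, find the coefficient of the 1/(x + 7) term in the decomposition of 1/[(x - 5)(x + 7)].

Cover (x + 7), set x=-7: 1/((x - 5) at x=-7) = 1/(-12) = -1/12


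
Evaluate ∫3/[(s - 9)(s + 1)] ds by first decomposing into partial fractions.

Decompose: 3/[(s - 9)(s + 1)] = (3/10)/(s - 9) - (3/10)/(s + 1). Integrate each term: (3/10) ln|(s - 9)| - (3/10) ln|(s + 1)| + C


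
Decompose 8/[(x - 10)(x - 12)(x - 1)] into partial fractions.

Using cover-up method: α = -4/9, β = 4/11, γ = 8/99
Result: (-4/9)/(x - 10) + (4/11)/(x - 12) + (8/99)/(x - 1)


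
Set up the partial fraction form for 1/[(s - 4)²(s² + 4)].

Repeated linear + quadratic: P/(s - 4) + Q/(s - 4)² + (Rs + S)/(s² + 4)


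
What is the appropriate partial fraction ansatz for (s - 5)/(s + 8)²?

Repeated linear factor: A/(s + 8) + B/(s + 8)²


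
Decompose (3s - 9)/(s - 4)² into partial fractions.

(3s - 9) = A(s - 4) + B. At s = 4: B = 3·4 - 9 = 3. Coeff of s: A = 3
Result: 3/(s - 4) + 3/(s - 4)²


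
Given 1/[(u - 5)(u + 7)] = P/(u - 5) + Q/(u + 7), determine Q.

Cover-up at u = -7: Q = 1/(-7 - 5) = -1/12


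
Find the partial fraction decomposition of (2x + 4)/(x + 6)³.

(2x + 4) = α(x + 6)² + β(x + 6) + γ. At x = -6: γ = 2·(-6) + 4 = -8. Coefficients: α = 0, β = 2
Result: 2/(x + 6)² - 8/(x + 6)³


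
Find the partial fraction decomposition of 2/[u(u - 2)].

2/u(u - 2) = A/u + B/(u - 2). A = 2/(0 - 2) = -1, B = 2/(2 - 0) = 1
Result: -1/u + 1/(u - 2)


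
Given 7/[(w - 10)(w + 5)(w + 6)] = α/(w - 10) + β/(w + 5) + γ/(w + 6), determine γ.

Cover-up at w = -6: γ = 7/[(-6 - 10)(-6 + 5)] = 7/[(-16)(-1)] = 7/16


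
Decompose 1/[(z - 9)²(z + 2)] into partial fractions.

Cover-up at z=-2: γ = 1/(-2 - 9)² = 1/121. Cover-up at z=9: β = 1/(9 + 2) = 1/11. Comparing z² coeff: α = -γ = -1/121
Result: (-1/121)/(z - 9) + (1/11)/(z - 9)² + (1/121)/(z + 2)


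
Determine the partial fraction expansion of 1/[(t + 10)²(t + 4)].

Cover-up at t=-4: C = 1/(-4 + 10)² = 1/36. Cover-up at t=-10: B = 1/(-10 + 4) = -1/6. Comparing t² coeff: A = -C = -1/36
Result: (-1/36)/(t + 10) - (1/6)/(t + 10)² + (1/36)/(t + 4)


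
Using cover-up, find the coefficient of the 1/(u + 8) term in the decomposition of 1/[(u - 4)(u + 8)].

Cover (u + 8), set u=-8: 1/((u - 4) at u=-8) = 1/(-12) = -1/12


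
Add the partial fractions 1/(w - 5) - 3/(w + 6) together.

Common denominator (w - 5)(w + 6). Numerator: 1(w + 6) - 3(w - 5) = (w + 6) - (3w - 15) = -2w + 21
Result: (-2w + 21)/[(w - 5)(w + 6)]


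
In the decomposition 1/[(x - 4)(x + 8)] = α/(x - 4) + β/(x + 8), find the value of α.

Cover-up at x = 4: α = 1/(4 + 8) = 1/12


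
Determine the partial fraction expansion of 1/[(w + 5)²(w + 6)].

Cover-up at w=-6: R = 1/(-6 + 5)² = 1. Cover-up at w=-5: Q = 1/(-5 + 6) = 1. Comparing w² coeff: P = -R = -1
Result: -1/(w + 5) + 1/(w + 5)² + 1/(w + 6)


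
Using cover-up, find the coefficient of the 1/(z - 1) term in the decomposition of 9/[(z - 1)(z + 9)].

Cover (z - 1), set z=1: 9/((z + 9) at z=1) = 9/(10) = 9/10


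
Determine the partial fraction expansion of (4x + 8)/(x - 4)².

(4x + 8) = A(x - 4) + B. At x = 4: B = 4·4 + 8 = 24. Coeff of x: A = 4
Result: 4/(x - 4) + 24/(x - 4)²


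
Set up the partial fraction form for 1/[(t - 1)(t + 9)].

Distinct linear factors: P/(t - 1) + Q/(t + 9)


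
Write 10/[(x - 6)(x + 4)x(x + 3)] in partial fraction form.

Using Heaviside cover-up: (1/54)/(x - 6) - (1/4)/(x + 4) - (5/36)/x + (10/27)/(x + 3)


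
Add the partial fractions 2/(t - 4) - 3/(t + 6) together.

Common denominator (t - 4)(t + 6). Numerator: 2(t + 6) - 3(t - 4) = (2t + 12) - (3t - 12) = -t + 24
Result: (-t + 24)/[(t - 4)(t + 6)]


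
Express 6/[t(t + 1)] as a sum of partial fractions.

6/t(t + 1) = α/t + β/(t + 1). α = 6/(0 + 1) = 6, β = 6/(-1 - 0) = -6
Result: 6/t - 6/(t + 1)


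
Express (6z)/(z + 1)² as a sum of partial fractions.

(6z) = α(z + 1) + β. At z = -1: β = 6·(-1) + 0 = -6. Coeff of z: α = 6
Result: 6/(z + 1) - 6/(z + 1)²


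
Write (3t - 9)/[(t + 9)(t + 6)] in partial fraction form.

At t=-9: P = (3·(-9) - 9)/(-9 + 6) = 12. At t=-6: Q = (3·(-6) - 9)/(-6 + 9) = -9
Result: 12/(t + 9) - 9/(t + 6)


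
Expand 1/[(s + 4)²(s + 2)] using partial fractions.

Cover-up at s=-2: R = 1/(-2 + 4)² = 1/4. Cover-up at s=-4: Q = 1/(-4 + 2) = -1/2. Comparing s² coeff: P = -R = -1/4
Result: (-1/4)/(s + 4) - (1/2)/(s + 4)² + (1/4)/(s + 2)


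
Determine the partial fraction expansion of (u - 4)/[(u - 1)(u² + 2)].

At u=1: α = (1·1 - 4)/(1² + 2) = -1. β = -α = 1, γ = 1 - 1·α = 2
Result: -1/(u - 1) + (u + 2)/(u² + 2)


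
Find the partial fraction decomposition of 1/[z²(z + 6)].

Cover-up at z=-6: γ = 1/(-6 - 0)² = 1/36. Cover-up at z=0: β = 1/(0 + 6) = 1/6. Comparing z² coeff: α = -γ = -1/36
Result: (-1/36)/z + (1/6)/z² + (1/36)/(z + 6)


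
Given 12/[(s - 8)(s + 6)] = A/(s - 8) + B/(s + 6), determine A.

Cover-up at s = 8: A = 12/(8 + 6) = 12/14 = 6/7


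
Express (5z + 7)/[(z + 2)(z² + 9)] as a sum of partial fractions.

At z=-2: A = (5·(-2) + 7)/((-2)² + 9) = -3/13. B = -A = 3/13, C = 5 - (-2)·A = 59/13
Result: (-3/13)/(z + 2) + ((3/13)z + 59/13)/(z² + 9)


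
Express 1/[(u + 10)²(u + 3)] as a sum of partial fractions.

Cover-up at u=-3: R = 1/(-3 + 10)² = 1/49. Cover-up at u=-10: Q = 1/(-10 + 3) = -1/7. Comparing u² coeff: P = -R = -1/49
Result: (-1/49)/(u + 10) - (1/7)/(u + 10)² + (1/49)/(u + 3)


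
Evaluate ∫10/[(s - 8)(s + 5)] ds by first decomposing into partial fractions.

Decompose: 10/[(s - 8)(s + 5)] = (10/13)/(s - 8) - (10/13)/(s + 5). Integrate each term: (10/13) ln|(s - 8)| - (10/13) ln|(s + 5)| + C


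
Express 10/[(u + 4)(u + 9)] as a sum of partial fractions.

10/(u + 4)(u + 9) = α/(u + 4) + β/(u + 9). α = 10/(-4 + 9) = 2, β = 10/(-9 + 4) = -2
Result: 2/(u + 4) - 2/(u + 9)


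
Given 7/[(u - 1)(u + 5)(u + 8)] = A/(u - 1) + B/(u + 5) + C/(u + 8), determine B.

Cover-up at u = -5: B = 7/[(-5 - 1)(-5 + 8)] = 7/[(-6)(3)] = -7/18


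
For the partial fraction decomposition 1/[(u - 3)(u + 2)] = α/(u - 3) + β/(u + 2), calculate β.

Cover-up at u = -2: β = 1/(-2 - 3) = -1/5


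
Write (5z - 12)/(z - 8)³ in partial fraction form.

(5z - 12) = P(z - 8)² + Q(z - 8) + R. At z = 8: R = 5·8 - 12 = 28. Coefficients: P = 0, Q = 5
Result: 5/(z - 8)² + 28/(z - 8)³


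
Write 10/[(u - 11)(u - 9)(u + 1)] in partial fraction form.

Using cover-up method: A = 5/12, B = -1/2, C = 1/12
Result: (5/12)/(u - 11) - (1/2)/(u - 9) + (1/12)/(u + 1)


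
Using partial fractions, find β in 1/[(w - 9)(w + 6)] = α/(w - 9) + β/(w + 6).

Cover-up at w = -6: β = 1/(-6 - 9) = -1/15


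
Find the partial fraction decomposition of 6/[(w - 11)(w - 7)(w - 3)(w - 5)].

Using Heaviside cover-up: (1/32)/(w - 11) - (3/16)/(w - 7) - (3/32)/(w - 3) + (1/4)/(w - 5)


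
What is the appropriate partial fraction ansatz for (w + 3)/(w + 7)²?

Repeated linear factor: P/(w + 7) + Q/(w + 7)²


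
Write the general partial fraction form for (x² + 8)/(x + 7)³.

Repeated linear factor (power 3): α/(x + 7) + β/(x + 7)² + γ/(x + 7)³


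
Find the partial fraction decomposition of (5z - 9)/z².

(5z - 9) = Az + B. At z = 0: B = 5·0 - 9 = -9. Coeff of z: A = 5
Result: 5/z - 9/z²


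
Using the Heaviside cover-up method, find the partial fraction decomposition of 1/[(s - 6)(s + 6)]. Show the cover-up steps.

Cover (s - 6): set s=6, get P = 1/(6 + 6) = 1/12. Cover (s + 6): set s=-6, get Q = 1/(-6 - 6) = -1/12.
Result: (1/12)/(s - 6) - (1/12)/(s + 6)


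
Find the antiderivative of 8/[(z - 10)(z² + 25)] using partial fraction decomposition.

Cover-up at z=10: P = 8/(10²+25) = 8/125. Coeff matching: Q = -8/125, R = -16/25. Decomposition: (8/125)/(z - 10) - ((8/125)z + 16/25)/(z² + 25). Integrate: linear → ln, quadratic → (1/2)ln + arctan: (8/125) ln|(z - 10)| - (4/125) ln(z² + 25) - (16/125) arctan(z/5) + C


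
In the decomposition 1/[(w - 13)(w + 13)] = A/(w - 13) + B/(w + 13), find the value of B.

Cover-up at w = -13: B = 1/(-13 - 13) = -1/26


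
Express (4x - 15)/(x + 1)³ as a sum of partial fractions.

(4x - 15) = α(x + 1)² + β(x + 1) + γ. At x = -1: γ = 4·(-1) - 15 = -19. Coefficients: α = 0, β = 4
Result: 4/(x + 1)² - 19/(x + 1)³


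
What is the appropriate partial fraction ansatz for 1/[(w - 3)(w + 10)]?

Distinct linear factors: α/(w - 3) + β/(w + 10)


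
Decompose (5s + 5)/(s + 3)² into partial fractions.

(5s + 5) = A(s + 3) + B. At s = -3: B = 5·(-3) + 5 = -10. Coeff of s: A = 5
Result: 5/(s + 3) - 10/(s + 3)²


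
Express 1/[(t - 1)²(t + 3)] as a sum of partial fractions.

Cover-up at t=-3: R = 1/(-3 - 1)² = 1/16. Cover-up at t=1: Q = 1/(1 + 3) = 1/4. Comparing t² coeff: P = -R = -1/16
Result: (-1/16)/(t - 1) + (1/4)/(t - 1)² + (1/16)/(t + 3)


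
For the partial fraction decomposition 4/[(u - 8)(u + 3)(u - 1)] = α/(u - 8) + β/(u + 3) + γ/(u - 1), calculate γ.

Cover-up at u = 1: γ = 4/[(1 - 8)(1 + 3)] = 4/[(-7)(4)] = -4/28 = -1/7


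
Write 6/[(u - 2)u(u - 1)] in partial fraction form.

Using cover-up method: P = 3, Q = 3, R = -6
Result: 3/(u - 2) + 3/u - 6/(u - 1)


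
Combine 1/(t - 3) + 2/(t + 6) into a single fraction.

Common denominator (t - 3)(t + 6). Numerator: 1(t + 6) + 2(t - 3) = (t + 6) + (2t - 6) = 3t
Result: (3t)/[(t - 3)(t + 6)]


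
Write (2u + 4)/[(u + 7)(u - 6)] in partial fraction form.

At u=-7: A = (2·(-7) + 4)/(-7 - 6) = 10/13. At u=6: B = (2·6 + 4)/(6 + 7) = 16/13
Result: (10/13)/(u + 7) + (16/13)/(u - 6)


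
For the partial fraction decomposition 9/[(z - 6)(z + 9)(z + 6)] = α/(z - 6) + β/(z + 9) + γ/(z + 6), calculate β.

Cover-up at z = -9: β = 9/[(-9 - 6)(-9 + 6)] = 9/[(-15)(-3)] = 9/45 = 1/5


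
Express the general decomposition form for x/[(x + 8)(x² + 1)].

Linear + irreducible quadratic: A/(x + 8) + (Bx + C)/(x² + 1)


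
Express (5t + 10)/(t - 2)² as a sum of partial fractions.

(5t + 10) = P(t - 2) + Q. At t = 2: Q = 5·2 + 10 = 20. Coeff of t: P = 5
Result: 5/(t - 2) + 20/(t - 2)²


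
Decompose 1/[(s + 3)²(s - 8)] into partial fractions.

Cover-up at s=8: R = 1/(8 + 3)² = 1/121. Cover-up at s=-3: Q = 1/(-3 - 8) = -1/11. Comparing s² coeff: P = -R = -1/121
Result: (-1/121)/(s + 3) - (1/11)/(s + 3)² + (1/121)/(s - 8)


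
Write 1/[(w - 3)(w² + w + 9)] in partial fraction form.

Cover-up at w = 3: P = 1/(3² + 1·3 + 9) = 1/21. Then Q = -P = -1/21, R = -P·(1 + 3) = -4/21
Result: (1/21)/(w - 3) - ((1/21)w + 4/21)/(w² + w + 9)


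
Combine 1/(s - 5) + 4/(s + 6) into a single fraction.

Common denominator (s - 5)(s + 6). Numerator: 1(s + 6) + 4(s - 5) = (s + 6) + (4s - 20) = 5s - 14
Result: (5s - 14)/[(s - 5)(s + 6)]


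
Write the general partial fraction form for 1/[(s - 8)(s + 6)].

Distinct linear factors: α/(s - 8) + β/(s + 6)


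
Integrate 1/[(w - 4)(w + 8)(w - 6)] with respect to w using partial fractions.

Cover-up: A = -1/24, B = 1/168, C = 1/28. Decomposition: (-1/24)/(w - 4) + (1/168)/(w + 8) + (1/28)/(w - 6). Integrate each term: (-1/24) ln|(w - 4)| + (1/168) ln|(w + 8)| + (1/28) ln|(w - 6)| + C


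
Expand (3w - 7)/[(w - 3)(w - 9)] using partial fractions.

At w=3: α = (3·3 - 7)/(3 - 9) = -1/3. At w=9: β = (3·9 - 7)/(9 - 3) = 10/3
Result: (-1/3)/(w - 3) + (10/3)/(w - 9)


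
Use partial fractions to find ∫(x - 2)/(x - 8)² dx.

Decompose: P = 1, Q = 1·8 - 2 = 6, so (x - 2)/(x - 8)² = 1/(x - 8) + 6/(x - 8)². Integrate: ∫ P/(x - 8) dx = ln|(x - 8)|; ∫ Q/(x - 8)² dx = -6/(x - 8). Sum: ln|(x - 8)| - 6/(x - 8) + C


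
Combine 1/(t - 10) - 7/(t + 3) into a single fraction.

Common denominator (t - 10)(t + 3). Numerator: 1(t + 3) - 7(t - 10) = (t + 3) - (7t - 70) = -6t + 73
Result: (-6t + 73)/[(t - 10)(t + 3)]


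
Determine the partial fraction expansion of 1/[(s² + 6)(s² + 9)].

Coefficient matching gives A = C = 0, B = 1/(9-6) = 1/3, D = -B = -1/3
Result: (1/3)/(s² + 6) - (1/3)/(s² + 9)


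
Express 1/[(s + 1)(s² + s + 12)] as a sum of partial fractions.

Cover-up at s = -1: P = 1/((-1)² + 1·(-1) + 12) = 1/12. Then Q = -P = -1/12, R = -P·(1 - 1) = 0
Result: (1/12)/(s + 1) - ((1/12)s)/(s² + s + 12)


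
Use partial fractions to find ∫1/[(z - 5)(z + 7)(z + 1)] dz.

Cover-up: α = 1/72, β = 1/72, γ = -1/36. Decomposition: (1/72)/(z - 5) + (1/72)/(z + 7) - (1/36)/(z + 1). Integrate each term: (1/72) ln|(z - 5)| + (1/72) ln|(z + 7)| - (1/36) ln|(z + 1)| + C


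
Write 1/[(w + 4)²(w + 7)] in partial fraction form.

Cover-up at w=-7: R = 1/(-7 + 4)² = 1/9. Cover-up at w=-4: Q = 1/(-4 + 7) = 1/3. Comparing w² coeff: P = -R = -1/9
Result: (-1/9)/(w + 4) + (1/3)/(w + 4)² + (1/9)/(w + 7)


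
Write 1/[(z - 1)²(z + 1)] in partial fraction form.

Cover-up at z=-1: R = 1/(-1 - 1)² = 1/4. Cover-up at z=1: Q = 1/(1 + 1) = 1/2. Comparing z² coeff: P = -R = -1/4
Result: (-1/4)/(z - 1) + (1/2)/(z - 1)² + (1/4)/(z + 1)


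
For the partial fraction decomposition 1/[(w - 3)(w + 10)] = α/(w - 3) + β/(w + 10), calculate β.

Cover-up at w = -10: β = 1/(-10 - 3) = -1/13


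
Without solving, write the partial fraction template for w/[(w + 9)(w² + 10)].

Linear + irreducible quadratic: α/(w + 9) + (βw + γ)/(w² + 10)


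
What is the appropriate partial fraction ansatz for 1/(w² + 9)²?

Repeated quadratic factor: (Pw + Q)/(w² + 9) + (Rw + S)/(w² + 9)²


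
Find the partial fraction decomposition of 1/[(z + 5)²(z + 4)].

Cover-up at z=-4: R = 1/(-4 + 5)² = 1. Cover-up at z=-5: Q = 1/(-5 + 4) = -1. Comparing z² coeff: P = -R = -1
Result: -1/(z + 5) - 1/(z + 5)² + 1/(z + 4)


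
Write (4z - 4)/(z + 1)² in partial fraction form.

(4z - 4) = α(z + 1) + β. At z = -1: β = 4·(-1) - 4 = -8. Coeff of z: α = 4
Result: 4/(z + 1) - 8/(z + 1)²


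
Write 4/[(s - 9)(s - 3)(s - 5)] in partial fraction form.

Using cover-up method: A = 1/6, B = 1/3, C = -1/2
Result: (1/6)/(s - 9) + (1/3)/(s - 3) - (1/2)/(s - 5)


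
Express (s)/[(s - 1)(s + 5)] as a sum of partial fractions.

At s=1: α = (1·1 + 0)/(1 + 5) = 1/6. At s=-5: β = (1·(-5) + 0)/(-5 - 1) = 5/6
Result: (1/6)/(s - 1) + (5/6)/(s + 5)


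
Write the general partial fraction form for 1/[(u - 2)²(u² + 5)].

Repeated linear + quadratic: P/(u - 2) + Q/(u - 2)² + (Ru + S)/(u² + 5)


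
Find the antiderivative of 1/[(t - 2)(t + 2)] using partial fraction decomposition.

Decompose: 1/[(t - 2)(t + 2)] = (1/4)/(t - 2) - (1/4)/(t + 2). Integrate each term: (1/4) ln|(t - 2)| - (1/4) ln|(t + 2)| + C


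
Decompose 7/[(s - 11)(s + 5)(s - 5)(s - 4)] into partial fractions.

Using Heaviside cover-up: (1/96)/(s - 11) - (7/1440)/(s + 5) - (7/60)/(s - 5) + (1/9)/(s - 4)


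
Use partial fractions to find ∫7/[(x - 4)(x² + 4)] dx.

Cover-up at x=4: P = 7/(4²+4) = 7/20. Coeff matching: Q = -7/20, R = -7/5. Decomposition: (7/20)/(x - 4) - ((7/20)x + 7/5)/(x² + 4). Integrate: linear → ln, quadratic → (1/2)ln + arctan: (7/20) ln|(x - 4)| - (7/40) ln(x² + 4) - (7/10) arctan(x/2) + C


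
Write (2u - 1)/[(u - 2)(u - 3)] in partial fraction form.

At u=2: A = (2·2 - 1)/(2 - 3) = -3. At u=3: B = (2·3 - 1)/(3 - 2) = 5
Result: -3/(u - 2) + 5/(u - 3)


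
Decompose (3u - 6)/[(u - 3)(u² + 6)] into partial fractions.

At u=3: α = (3·3 - 6)/(3² + 6) = 1/5. β = -α = -1/5, γ = 3 - 3·α = 12/5
Result: (1/5)/(u - 3) - ((1/5)u - 12/5)/(u² + 6)


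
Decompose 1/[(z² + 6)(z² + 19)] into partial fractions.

Coefficient matching gives α = γ = 0, β = 1/(19-6) = 1/13, δ = -β = -1/13
Result: (1/13)/(z² + 6) - (1/13)/(z² + 19)


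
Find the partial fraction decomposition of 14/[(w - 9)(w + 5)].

14/(w - 9)(w + 5) = P/(w - 9) + Q/(w + 5). P = 14/(9 + 5) = 1, Q = 14/(-5 - 9) = -1
Result: 1/(w - 9) - 1/(w + 5)


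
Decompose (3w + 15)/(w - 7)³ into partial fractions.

(3w + 15) = α(w - 7)² + β(w - 7) + γ. At w = 7: γ = 3·7 + 15 = 36. Coefficients: α = 0, β = 3
Result: 3/(w - 7)² + 36/(w - 7)³


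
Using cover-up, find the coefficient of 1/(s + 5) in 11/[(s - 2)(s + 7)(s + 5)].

Cover (s + 5), set s=-5: 11/[(-5 - 2)(-5 + 7)] = -11/14


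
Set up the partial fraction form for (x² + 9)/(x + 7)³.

Repeated linear factor (power 3): P/(x + 7) + Q/(x + 7)² + R/(x + 7)³


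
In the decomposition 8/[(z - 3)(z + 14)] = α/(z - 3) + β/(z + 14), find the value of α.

Cover-up at z = 3: α = 8/(3 + 14) = 8/17


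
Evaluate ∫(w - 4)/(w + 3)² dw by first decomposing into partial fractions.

Decompose: P = 1, Q = 1·(-3) - 4 = -7, so (w - 4)/(w + 3)² = 1/(w + 3) - 7/(w + 3)². Integrate: ∫ P/(w + 3) dw = ln|(w + 3)|; ∫ Q/(w + 3)² dw = 7/(w + 3). Sum: ln|(w + 3)| + 7/(w + 3) + C


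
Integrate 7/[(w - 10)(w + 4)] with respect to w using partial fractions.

Decompose: 7/[(w - 10)(w + 4)] = (1/2)/(w - 10) - (1/2)/(w + 4). Integrate each term: (1/2) ln|(w - 10)| - (1/2) ln|(w + 4)| + C


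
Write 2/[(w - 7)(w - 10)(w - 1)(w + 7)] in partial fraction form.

Using Heaviside cover-up: (-1/126)/(w - 7) + (2/459)/(w - 10) + (1/216)/(w - 1) - (1/952)/(w + 7)


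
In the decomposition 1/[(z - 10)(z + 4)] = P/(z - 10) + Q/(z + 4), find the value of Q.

Cover-up at z = -4: Q = 1/(-4 - 10) = -1/14


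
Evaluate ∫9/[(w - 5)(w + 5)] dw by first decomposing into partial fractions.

Decompose: 9/[(w - 5)(w + 5)] = (9/10)/(w - 5) - (9/10)/(w + 5). Integrate each term: (9/10) ln|(w - 5)| - (9/10) ln|(w + 5)| + C


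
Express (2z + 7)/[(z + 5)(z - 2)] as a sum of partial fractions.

At z=-5: α = (2·(-5) + 7)/(-5 - 2) = 3/7. At z=2: β = (2·2 + 7)/(2 + 5) = 11/7
Result: (3/7)/(z + 5) + (11/7)/(z - 2)


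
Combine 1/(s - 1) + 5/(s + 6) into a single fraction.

Common denominator (s - 1)(s + 6). Numerator: 1(s + 6) + 5(s - 1) = (s + 6) + (5s - 5) = 6s + 1
Result: (6s + 1)/[(s - 1)(s + 6)]


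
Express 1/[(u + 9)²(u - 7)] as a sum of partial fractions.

Cover-up at u=7: C = 1/(7 + 9)² = 1/256. Cover-up at u=-9: B = 1/(-9 - 7) = -1/16. Comparing u² coeff: A = -C = -1/256
Result: (-1/256)/(u + 9) - (1/16)/(u + 9)² + (1/256)/(u - 7)


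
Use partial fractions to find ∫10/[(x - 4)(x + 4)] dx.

Decompose: 10/[(x - 4)(x + 4)] = (5/4)/(x - 4) - (5/4)/(x + 4). Integrate each term: (5/4) ln|(x - 4)| - (5/4) ln|(x + 4)| + C


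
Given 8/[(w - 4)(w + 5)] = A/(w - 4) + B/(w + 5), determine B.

Cover-up at w = -5: B = 8/(-5 - 4) = -8/9


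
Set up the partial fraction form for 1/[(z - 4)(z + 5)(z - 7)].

Three distinct linear factors: A/(z - 4) + B/(z + 5) + C/(z - 7)


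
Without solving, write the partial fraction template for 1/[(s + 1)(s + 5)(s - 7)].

Three distinct linear factors: α/(s + 1) + β/(s + 5) + γ/(s - 7)


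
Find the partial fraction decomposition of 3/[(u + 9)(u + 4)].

3/(u + 9)(u + 4) = P/(u + 9) + Q/(u + 4). P = 3/(-9 + 4) = -3/5, Q = 3/(-4 + 9) = 3/5
Result: (-3/5)/(u + 9) + (3/5)/(u + 4)


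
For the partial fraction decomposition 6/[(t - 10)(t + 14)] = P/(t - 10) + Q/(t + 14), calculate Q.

Cover-up at t = -14: Q = 6/(-14 - 10) = -6/24 = -1/4


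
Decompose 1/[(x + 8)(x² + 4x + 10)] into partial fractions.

Cover-up at x = -8: α = 1/((-8)² + 4·(-8) + 10) = 1/42. Then β = -α = -1/42, γ = -α·(4 - 8) = 2/21
Result: (1/42)/(x + 8) - ((1/42)x - 2/21)/(x² + 4x + 10)


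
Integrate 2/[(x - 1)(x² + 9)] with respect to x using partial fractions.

Cover-up at x=1: P = 2/(1²+9) = 1/5. Coeff matching: Q = -1/5, R = -1/5. Decomposition: (1/5)/(x - 1) - ((1/5)x + 1/5)/(x² + 9). Integrate: linear → ln, quadratic → (1/2)ln + arctan: (1/5) ln|(x - 1)| - (1/10) ln(x² + 9) - (1/15) arctan(x/3) + C


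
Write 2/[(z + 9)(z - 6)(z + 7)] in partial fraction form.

Using cover-up method: A = 1/15, B = 2/195, C = -1/13
Result: (1/15)/(z + 9) + (2/195)/(z - 6) - (1/13)/(z + 7)


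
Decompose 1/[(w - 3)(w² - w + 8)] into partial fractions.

Cover-up at w = 3: α = 1/(3² - 1·3 + 8) = 1/14. Then β = -α = -1/14, γ = -α·(-1 + 3) = -1/7
Result: (1/14)/(w - 3) - ((1/14)w + 1/7)/(w² - w + 8)


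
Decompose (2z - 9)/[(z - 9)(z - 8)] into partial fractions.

At z=9: A = (2·9 - 9)/(9 - 8) = 9. At z=8: B = (2·8 - 9)/(8 - 9) = -7
Result: 9/(z - 9) - 7/(z - 8)


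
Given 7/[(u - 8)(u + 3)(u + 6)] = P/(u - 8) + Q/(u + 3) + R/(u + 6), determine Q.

Cover-up at u = -3: Q = 7/[(-3 - 8)(-3 + 6)] = 7/[(-11)(3)] = -7/33


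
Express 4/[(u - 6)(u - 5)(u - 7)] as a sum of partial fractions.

Using cover-up method: α = -4, β = 2, γ = 2
Result: -4/(u - 6) + 2/(u - 5) + 2/(u - 7)


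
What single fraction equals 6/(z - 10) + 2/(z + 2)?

Common denominator (z - 10)(z + 2). Numerator: 6(z + 2) + 2(z - 10) = (6z + 12) + (2z - 20) = 8z - 8
Result: (8z - 8)/[(z - 10)(z + 2)]


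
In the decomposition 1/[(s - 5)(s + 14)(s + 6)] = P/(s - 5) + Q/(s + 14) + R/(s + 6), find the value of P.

Cover-up at s = 5: P = 1/[(5 + 14)(5 + 6)] = 1/[(19)(11)] = 1/209


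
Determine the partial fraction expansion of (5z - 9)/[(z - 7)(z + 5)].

At z=7: P = (5·7 - 9)/(7 + 5) = 13/6. At z=-5: Q = (5·(-5) - 9)/(-5 - 7) = 17/6
Result: (13/6)/(z - 7) + (17/6)/(z + 5)


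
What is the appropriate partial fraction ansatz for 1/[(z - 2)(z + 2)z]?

Three distinct linear factors: α/(z - 2) + β/(z + 2) + γ/z


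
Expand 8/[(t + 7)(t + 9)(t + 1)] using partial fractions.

Using cover-up method: α = -2/3, β = 1/2, γ = 1/6
Result: (-2/3)/(t + 7) + (1/2)/(t + 9) + (1/6)/(t + 1)


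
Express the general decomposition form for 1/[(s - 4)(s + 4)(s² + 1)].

Two linear + quadratic: A/(s - 4) + B/(s + 4) + (Cs + D)/(s² + 1)


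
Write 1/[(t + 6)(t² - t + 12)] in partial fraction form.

Cover-up at t = -6: A = 1/((-6)² - 1·(-6) + 12) = 1/54. Then B = -A = -1/54, C = -A·(-1 - 6) = 7/54
Result: (1/54)/(t + 6) - ((1/54)t - 7/54)/(t² - t + 12)


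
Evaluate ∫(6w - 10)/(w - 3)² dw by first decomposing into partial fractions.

Decompose: P = 6, Q = 6·3 - 10 = 8, so (6w - 10)/(w - 3)² = 6/(w - 3) + 8/(w - 3)². Integrate: ∫ P/(w - 3) dw = 6 ln|(w - 3)|; ∫ Q/(w - 3)² dw = -8/(w - 3). Sum: 6 ln|(w - 3)| - 8/(w - 3) + C


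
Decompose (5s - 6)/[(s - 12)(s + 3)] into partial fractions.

At s=12: P = (5·12 - 6)/(12 + 3) = 18/5. At s=-3: Q = (5·(-3) - 6)/(-3 - 12) = 7/5
Result: (18/5)/(s - 12) + (7/5)/(s + 3)


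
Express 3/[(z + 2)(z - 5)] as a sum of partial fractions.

3/(z + 2)(z - 5) = α/(z + 2) + β/(z - 5). α = 3/(-2 - 5) = -3/7, β = 3/(5 + 2) = 3/7
Result: (-3/7)/(z + 2) + (3/7)/(z - 5)


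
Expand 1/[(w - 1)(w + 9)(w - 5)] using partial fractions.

Using cover-up method: P = -1/40, Q = 1/140, R = 1/56
Result: (-1/40)/(w - 1) + (1/140)/(w + 9) + (1/56)/(w - 5)


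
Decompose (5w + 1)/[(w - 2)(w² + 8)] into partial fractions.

At w=2: A = (5·2 + 1)/(2² + 8) = 11/12. B = -A = -11/12, C = 5 - 2·A = 19/6
Result: (11/12)/(w - 2) - ((11/12)w - 19/6)/(w² + 8)


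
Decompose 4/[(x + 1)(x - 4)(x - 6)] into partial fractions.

Using cover-up method: P = 4/35, Q = -2/5, R = 2/7
Result: (4/35)/(x + 1) - (2/5)/(x - 4) + (2/7)/(x - 6)


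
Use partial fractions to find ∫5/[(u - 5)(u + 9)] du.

Decompose: 5/[(u - 5)(u + 9)] = (5/14)/(u - 5) - (5/14)/(u + 9). Integrate each term: (5/14) ln|(u - 5)| - (5/14) ln|(u + 9)| + C


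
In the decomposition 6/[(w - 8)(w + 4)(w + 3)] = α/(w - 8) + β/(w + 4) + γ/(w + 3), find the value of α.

Cover-up at w = 8: α = 6/[(8 + 4)(8 + 3)] = 6/[(12)(11)] = 6/132 = 1/22


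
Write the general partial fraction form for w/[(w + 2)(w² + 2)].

Linear + irreducible quadratic: P/(w + 2) + (Qw + R)/(w² + 2)


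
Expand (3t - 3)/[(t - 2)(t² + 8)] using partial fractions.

At t=2: α = (3·2 - 3)/(2² + 8) = 1/4. β = -α = -1/4, γ = 3 - 2·α = 5/2
Result: (1/4)/(t - 2) - ((1/4)t - 5/2)/(t² + 8)


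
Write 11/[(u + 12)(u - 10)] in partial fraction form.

11/(u + 12)(u - 10) = P/(u + 12) + Q/(u - 10). P = 11/(-12 - 10) = -1/2, Q = 11/(10 + 12) = 1/2
Result: (-1/2)/(u + 12) + (1/2)/(u - 10)
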